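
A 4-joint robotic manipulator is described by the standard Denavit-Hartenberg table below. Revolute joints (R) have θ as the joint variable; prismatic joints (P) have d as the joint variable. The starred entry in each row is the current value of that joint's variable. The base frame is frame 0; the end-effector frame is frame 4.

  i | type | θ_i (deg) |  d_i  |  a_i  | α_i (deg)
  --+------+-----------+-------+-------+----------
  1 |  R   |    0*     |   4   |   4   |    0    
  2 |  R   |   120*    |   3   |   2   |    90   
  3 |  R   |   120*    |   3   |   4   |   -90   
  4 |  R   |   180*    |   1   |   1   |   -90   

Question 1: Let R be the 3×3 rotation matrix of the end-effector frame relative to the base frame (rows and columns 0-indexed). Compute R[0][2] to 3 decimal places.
End-effector z-axis (col 2 of R) = (0.8660,0.5000,-0.0000)
R[0][2] = 0.8660

0.866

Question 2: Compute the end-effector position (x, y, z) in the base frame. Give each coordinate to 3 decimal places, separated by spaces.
6.781 1.183 9.098

after link 1: o_1 = (4.0000, 0.0000, 4.0000)
after link 2: o_2 = (3.0000, 1.7321, 7.0000)
after link 3: o_3 = (6.5981, 1.5000, 10.4641)
after link 4: o_4 = (6.7811, 1.1830, 9.0981)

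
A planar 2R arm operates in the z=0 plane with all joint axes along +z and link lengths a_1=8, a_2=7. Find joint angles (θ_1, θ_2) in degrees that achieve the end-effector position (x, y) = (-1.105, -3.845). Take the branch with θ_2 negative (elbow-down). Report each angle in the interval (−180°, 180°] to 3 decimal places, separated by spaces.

-45.006 -150.000

cos θ_2 = (16.0051−8²−7²)/(2·8·7) = -0.8660; θ_2 = -150.0001° (elbow-down)
β = atan2(-3.8450,-1.1050) = -106.0339°; ψ = atan2(-3.5000,1.9378) = -61.0283°
θ_1 = β − ψ = -45.0056°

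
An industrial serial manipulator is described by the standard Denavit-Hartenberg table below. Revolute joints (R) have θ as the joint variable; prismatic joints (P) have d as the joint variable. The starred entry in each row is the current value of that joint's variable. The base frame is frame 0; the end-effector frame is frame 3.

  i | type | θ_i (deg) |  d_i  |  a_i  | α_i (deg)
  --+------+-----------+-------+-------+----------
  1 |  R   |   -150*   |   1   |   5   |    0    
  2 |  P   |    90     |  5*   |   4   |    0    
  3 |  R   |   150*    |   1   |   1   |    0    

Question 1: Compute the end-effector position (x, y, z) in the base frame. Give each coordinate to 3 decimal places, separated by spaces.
after link 1: o_1 = (-4.3301, -2.5000, 1.0000)
after link 2: o_2 = (-2.3301, -5.9641, 6.0000)
after link 3: o_3 = (-2.3301, -4.9641, 7.0000)

-2.330 -4.964 7.000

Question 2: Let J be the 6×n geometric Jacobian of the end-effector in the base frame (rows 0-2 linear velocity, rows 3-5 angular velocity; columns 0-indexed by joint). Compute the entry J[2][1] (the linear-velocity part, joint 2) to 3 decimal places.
prismatic axis z_1 = (0.0000,0.0000,1.0000)
J_v[:, 1] = z_1; J_ω[:, 1] = (0,0,0)
entry J[2][1] = 1.0000

1.000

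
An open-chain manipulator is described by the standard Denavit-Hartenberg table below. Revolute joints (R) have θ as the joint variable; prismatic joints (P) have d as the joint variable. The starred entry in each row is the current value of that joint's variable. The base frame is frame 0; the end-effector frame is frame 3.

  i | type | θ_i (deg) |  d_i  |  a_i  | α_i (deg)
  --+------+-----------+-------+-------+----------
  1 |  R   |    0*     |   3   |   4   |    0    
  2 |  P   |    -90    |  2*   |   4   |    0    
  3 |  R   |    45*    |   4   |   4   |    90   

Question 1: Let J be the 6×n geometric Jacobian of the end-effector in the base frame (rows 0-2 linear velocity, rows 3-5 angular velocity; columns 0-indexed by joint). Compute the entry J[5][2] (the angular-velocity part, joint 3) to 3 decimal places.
1.000

axis z_2 = (0.0000,0.0000,1.0000); lever o_n−o_2 = (2.8284,-2.8284,4.0000)
cross product → J_v[:, 2] = (2.8284,2.8284,-0.0000)
J_ω[:, 2] = z_2
entry J[5][2] = 1.0000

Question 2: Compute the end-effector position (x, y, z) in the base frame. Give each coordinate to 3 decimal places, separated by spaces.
after link 1: o_1 = (4.0000, 0.0000, 3.0000)
after link 2: o_2 = (4.0000, -4.0000, 5.0000)
after link 3: o_3 = (6.8284, -6.8284, 9.0000)

6.828 -6.828 9.000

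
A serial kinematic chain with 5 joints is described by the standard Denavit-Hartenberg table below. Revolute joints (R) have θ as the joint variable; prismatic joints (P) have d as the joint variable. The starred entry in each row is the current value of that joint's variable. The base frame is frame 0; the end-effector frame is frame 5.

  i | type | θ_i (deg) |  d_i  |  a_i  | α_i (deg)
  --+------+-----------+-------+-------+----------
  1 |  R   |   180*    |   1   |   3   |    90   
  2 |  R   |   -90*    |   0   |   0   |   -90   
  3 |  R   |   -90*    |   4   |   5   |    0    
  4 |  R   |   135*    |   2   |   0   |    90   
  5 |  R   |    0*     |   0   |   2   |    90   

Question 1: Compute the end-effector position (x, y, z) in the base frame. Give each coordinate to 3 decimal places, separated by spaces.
-9.000 3.586 -0.414

after link 1: o_1 = (-3.0000, 0.0000, 1.0000)
after link 2: o_2 = (-3.0000, 0.0000, 1.0000)
after link 3: o_3 = (-7.0000, 5.0000, 1.0000)
after link 4: o_4 = (-9.0000, 5.0000, 1.0000)
after link 5: o_5 = (-9.0000, 3.5858, -0.4142)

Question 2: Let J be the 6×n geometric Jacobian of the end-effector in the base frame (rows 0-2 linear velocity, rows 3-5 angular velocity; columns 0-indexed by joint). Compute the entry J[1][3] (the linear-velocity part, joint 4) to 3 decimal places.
axis z_3 = (-1.0000,0.0000,0.0000); lever o_n−o_3 = (-2.0000,-1.4142,-1.4142)
cross product → J_v[:, 3] = (-0.0000,-1.4142,1.4142)
J_ω[:, 3] = z_3
entry J[1][3] = -1.4142

-1.414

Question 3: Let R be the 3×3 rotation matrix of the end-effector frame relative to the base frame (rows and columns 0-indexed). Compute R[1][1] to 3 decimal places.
End-effector y-axis (col 1 of R) = (-0.0000,0.7071,-0.7071)
R[1][1] = 0.7071

0.707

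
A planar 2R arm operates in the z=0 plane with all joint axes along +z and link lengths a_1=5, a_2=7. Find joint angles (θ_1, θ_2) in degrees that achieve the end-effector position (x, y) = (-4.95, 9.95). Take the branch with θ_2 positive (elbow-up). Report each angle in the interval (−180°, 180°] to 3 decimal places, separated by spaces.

90.006 44.991

cos θ_2 = (123.5050−5²−7²)/(2·5·7) = 0.7072; θ_2 = 44.9913° (elbow-up)
β = atan2(9.9500,-4.9500) = 116.4498°; ψ = atan2(4.9490,9.9505) = 26.4440°
θ_1 = β − ψ = 90.0058°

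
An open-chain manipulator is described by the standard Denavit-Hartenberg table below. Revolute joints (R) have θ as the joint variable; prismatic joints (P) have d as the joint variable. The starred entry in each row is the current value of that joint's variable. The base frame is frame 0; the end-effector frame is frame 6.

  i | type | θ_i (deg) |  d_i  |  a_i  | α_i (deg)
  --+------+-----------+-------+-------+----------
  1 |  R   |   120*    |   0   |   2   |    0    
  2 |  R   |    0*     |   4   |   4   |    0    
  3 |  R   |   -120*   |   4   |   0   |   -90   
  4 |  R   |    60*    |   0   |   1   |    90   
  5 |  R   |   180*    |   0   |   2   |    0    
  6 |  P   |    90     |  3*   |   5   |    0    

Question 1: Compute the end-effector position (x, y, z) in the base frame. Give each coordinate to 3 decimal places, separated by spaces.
after link 1: o_1 = (-1.0000, 1.7321, 0.0000)
after link 2: o_2 = (-3.0000, 5.1962, 4.0000)
after link 3: o_3 = (-3.0000, 5.1962, 8.0000)
after link 4: o_4 = (-2.5000, 5.1962, 7.1340)
after link 5: o_5 = (-3.5000, 5.1962, 8.8660)
after link 6: o_6 = (-0.9019, 0.1962, 10.3660)

-0.902 0.196 10.366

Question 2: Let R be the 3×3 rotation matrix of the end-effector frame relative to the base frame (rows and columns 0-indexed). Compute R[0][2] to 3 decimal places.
0.866

End-effector z-axis (col 2 of R) = (0.8660,0.0000,0.5000)
R[0][2] = 0.8660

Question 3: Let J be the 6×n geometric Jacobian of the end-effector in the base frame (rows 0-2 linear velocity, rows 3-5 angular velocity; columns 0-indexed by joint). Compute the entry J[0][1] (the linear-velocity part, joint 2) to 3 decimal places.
1.536

axis z_1 = (0.0000,0.0000,1.0000); lever o_n−o_1 = (0.0981,-1.5359,10.3660)
cross product → J_v[:, 1] = (1.5359,0.0981,-0.0000)
J_ω[:, 1] = z_1
entry J[0][1] = 1.5359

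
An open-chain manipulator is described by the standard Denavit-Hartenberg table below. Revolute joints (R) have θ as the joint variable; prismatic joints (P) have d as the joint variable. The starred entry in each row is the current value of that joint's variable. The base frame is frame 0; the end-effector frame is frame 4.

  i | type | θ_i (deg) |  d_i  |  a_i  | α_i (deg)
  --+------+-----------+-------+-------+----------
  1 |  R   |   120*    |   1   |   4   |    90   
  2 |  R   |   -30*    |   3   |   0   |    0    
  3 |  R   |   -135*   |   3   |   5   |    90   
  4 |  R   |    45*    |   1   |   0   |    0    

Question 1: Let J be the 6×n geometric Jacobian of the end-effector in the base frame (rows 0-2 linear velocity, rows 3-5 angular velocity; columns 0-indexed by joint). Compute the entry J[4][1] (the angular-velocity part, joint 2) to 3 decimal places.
0.500

axis z_1 = (0.8660,0.5000,0.0000); lever o_n−o_1 = (7.7404,-1.4067,-0.3282)
cross product → J_v[:, 1] = (-0.1641,0.2842,-5.0884)
J_ω[:, 1] = z_1
entry J[4][1] = 0.5000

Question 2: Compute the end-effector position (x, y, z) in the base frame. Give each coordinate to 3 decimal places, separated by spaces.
after link 1: o_1 = (-2.0000, 3.4641, 1.0000)
after link 2: o_2 = (0.5981, 4.9641, 1.0000)
after link 3: o_3 = (5.6110, 2.2815, -0.2941)
after link 4: o_4 = (5.7404, 2.0574, 0.6718)

5.740 2.057 0.672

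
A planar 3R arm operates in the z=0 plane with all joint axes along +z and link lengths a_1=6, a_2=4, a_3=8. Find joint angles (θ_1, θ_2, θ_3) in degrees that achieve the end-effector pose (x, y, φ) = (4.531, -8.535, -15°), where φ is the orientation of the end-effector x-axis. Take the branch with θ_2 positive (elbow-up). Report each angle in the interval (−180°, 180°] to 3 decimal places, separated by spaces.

wrist centre = target − a_3·(cos φ, sin φ) = (-3.1964, -6.4644)
cos θ_2 = (52.0061−6²−4²)/(2·6·4) = 0.0001; θ_2 = 89.9927° (elbow-up)
β = atan2(-6.4644,-3.1964) = -116.3105°; ψ = atan2(4.0000,6.0005) = 33.6878°
θ_1 = β − ψ = -149.9984°
θ_3 = φ − θ_1 − θ_2 = 45.0056° (wrapped to (-180°,180°])

-149.998 89.993 45.006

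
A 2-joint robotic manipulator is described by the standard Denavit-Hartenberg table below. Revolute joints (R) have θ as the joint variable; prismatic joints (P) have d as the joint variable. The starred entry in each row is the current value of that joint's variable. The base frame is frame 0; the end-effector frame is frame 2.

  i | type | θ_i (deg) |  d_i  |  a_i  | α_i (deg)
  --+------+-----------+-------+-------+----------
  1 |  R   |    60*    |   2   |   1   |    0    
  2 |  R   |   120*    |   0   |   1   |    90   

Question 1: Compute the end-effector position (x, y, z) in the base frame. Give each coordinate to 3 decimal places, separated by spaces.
-0.500 0.866 2.000

after link 1: o_1 = (0.5000, 0.8660, 2.0000)
after link 2: o_2 = (-0.5000, 0.8660, 2.0000)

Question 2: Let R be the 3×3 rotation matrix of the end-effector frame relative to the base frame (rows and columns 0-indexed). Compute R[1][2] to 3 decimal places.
End-effector z-axis (col 2 of R) = (0.0000,1.0000,0.0000)
R[1][2] = 1.0000

1.000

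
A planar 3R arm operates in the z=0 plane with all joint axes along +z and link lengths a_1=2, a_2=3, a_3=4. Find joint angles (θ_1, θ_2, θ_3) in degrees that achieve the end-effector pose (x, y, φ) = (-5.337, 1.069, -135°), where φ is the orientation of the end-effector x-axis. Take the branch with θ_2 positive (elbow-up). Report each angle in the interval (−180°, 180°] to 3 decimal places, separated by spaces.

95.522 45.016 84.462

wrist centre = target − a_3·(cos φ, sin φ) = (-2.5086, 3.8974)
cos θ_2 = (21.4829−2²−3²)/(2·2·3) = 0.7069; θ_2 = 45.0162° (elbow-up)
β = atan2(3.8974,-2.5086) = 122.7673°; ψ = atan2(2.1219,4.1207) = 27.2457°
θ_1 = β − ψ = 95.5216°
θ_3 = φ − θ_1 − θ_2 = 84.4622° (wrapped to (-180°,180°])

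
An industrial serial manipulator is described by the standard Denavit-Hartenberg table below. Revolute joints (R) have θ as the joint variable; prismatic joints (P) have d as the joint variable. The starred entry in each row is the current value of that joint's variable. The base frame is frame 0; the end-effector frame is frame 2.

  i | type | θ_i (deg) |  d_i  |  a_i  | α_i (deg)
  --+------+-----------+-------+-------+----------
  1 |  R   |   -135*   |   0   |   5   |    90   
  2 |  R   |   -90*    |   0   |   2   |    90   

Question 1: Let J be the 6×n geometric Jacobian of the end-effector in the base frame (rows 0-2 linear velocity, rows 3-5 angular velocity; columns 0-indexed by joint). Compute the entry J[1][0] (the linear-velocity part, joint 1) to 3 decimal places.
-3.536

axis z_0 = ẑ; lever o_n−o_0 = (-3.5355,-3.5355,-2.0000)
cross product → J_v[:, 0] = (3.5355,-3.5355,0.0000)
J_ω[:, 0] = z_0
entry J[1][0] = -3.5355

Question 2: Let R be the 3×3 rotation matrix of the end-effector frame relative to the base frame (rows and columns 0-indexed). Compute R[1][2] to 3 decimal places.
End-effector z-axis (col 2 of R) = (0.7071,0.7071,-0.0000)
R[1][2] = 0.7071

0.707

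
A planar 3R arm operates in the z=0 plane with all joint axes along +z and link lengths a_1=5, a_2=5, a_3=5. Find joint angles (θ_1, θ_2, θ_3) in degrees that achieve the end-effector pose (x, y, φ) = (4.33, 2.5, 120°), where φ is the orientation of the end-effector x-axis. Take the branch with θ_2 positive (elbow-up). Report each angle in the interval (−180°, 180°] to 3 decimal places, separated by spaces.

wrist centre = target − a_3·(cos φ, sin φ) = (6.8300, -1.8301)
cos θ_2 = (49.9983−5²−5²)/(2·5·5) = -0.0000; θ_2 = 90.0020° (elbow-up)
β = atan2(-1.8301,6.8300) = -15.0003°; ψ = atan2(5.0000,4.9998) = 45.0010°
θ_1 = β − ψ = -60.0013°
θ_3 = φ − θ_1 − θ_2 = 89.9993° (wrapped to (-180°,180°])

-60.001 90.002 89.999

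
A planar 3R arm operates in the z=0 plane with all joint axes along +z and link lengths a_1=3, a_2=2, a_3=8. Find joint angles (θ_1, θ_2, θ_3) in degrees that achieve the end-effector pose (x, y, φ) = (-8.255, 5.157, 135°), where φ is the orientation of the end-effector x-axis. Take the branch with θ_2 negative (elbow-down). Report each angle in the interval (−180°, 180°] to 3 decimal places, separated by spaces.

-128.217 -119.999 23.216

wrist centre = target − a_3·(cos φ, sin φ) = (-2.5981, -0.4999)
cos θ_2 = (7.0002−3²−2²)/(2·3·2) = -0.5000; θ_2 = -119.9988° (elbow-down)
β = atan2(-0.4999,-2.5981) = -169.1100°; ψ = atan2(-1.7321,2.0000) = -40.8932°
θ_1 = β − ψ = -128.2168°
θ_3 = φ − θ_1 − θ_2 = 23.2156° (wrapped to (-180°,180°])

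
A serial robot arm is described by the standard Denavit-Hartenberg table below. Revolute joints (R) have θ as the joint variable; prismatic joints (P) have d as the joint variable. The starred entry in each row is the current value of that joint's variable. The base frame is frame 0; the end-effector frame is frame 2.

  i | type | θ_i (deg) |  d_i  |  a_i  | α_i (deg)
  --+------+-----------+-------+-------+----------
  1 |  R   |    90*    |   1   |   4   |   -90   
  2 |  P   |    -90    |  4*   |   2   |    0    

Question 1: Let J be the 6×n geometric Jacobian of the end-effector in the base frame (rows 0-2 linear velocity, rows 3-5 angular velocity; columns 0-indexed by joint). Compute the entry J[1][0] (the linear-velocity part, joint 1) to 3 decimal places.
-4.000

axis z_0 = ẑ; lever o_n−o_0 = (-4.0000,4.0000,3.0000)
cross product → J_v[:, 0] = (-4.0000,-4.0000,0.0000)
J_ω[:, 0] = z_0
entry J[1][0] = -4.0000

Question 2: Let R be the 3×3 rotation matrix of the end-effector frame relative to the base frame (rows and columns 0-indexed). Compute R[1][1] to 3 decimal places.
End-effector y-axis (col 1 of R) = (0.0000,1.0000,-0.0000)
R[1][1] = 1.0000

1.000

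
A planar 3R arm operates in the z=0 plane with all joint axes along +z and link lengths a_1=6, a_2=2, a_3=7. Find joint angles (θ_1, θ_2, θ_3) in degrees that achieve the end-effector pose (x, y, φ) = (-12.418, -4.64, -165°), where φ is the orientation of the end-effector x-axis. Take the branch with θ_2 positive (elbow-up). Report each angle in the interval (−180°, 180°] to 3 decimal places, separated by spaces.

wrist centre = target − a_3·(cos φ, sin φ) = (-5.6565, -2.8283)
cos θ_2 = (39.9953−6²−2²)/(2·6·2) = -0.0002; θ_2 = 90.0112° (elbow-up)
β = atan2(-2.8283,-5.6565) = -153.4349°; ψ = atan2(2.0000,5.9996) = 18.4361°
θ_1 = β − ψ = -171.8710°
θ_3 = φ − θ_1 − θ_2 = -83.1403° (wrapped to (-180°,180°])

-171.871 90.011 -83.140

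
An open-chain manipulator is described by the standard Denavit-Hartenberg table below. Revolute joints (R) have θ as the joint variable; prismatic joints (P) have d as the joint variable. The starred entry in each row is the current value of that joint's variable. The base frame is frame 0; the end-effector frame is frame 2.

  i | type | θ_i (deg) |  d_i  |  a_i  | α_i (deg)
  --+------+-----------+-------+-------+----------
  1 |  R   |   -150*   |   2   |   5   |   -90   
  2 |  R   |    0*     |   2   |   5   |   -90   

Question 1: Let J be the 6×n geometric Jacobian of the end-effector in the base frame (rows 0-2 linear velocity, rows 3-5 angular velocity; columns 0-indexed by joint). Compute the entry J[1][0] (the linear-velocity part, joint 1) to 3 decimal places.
axis z_0 = ẑ; lever o_n−o_0 = (-7.6603,-6.7321,2.0000)
cross product → J_v[:, 0] = (6.7321,-7.6603,0.0000)
J_ω[:, 0] = z_0
entry J[1][0] = -7.6603

-7.660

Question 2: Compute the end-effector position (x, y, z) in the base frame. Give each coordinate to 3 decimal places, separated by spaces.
after link 1: o_1 = (-4.3301, -2.5000, 2.0000)
after link 2: o_2 = (-7.6603, -6.7321, 2.0000)

-7.660 -6.732 2.000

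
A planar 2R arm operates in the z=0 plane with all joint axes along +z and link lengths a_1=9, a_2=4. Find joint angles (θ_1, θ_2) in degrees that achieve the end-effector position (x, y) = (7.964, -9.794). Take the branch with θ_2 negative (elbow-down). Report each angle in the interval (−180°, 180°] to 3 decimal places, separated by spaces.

-41.765 -30.010

cos θ_2 = (159.3477−9²−4²)/(2·9·4) = 0.8659; θ_2 = -30.0097° (elbow-down)
β = atan2(-9.7940,7.9640) = -50.8837°; ψ = atan2(-2.0006,12.4638) = -9.1189°
θ_1 = β − ψ = -41.7648°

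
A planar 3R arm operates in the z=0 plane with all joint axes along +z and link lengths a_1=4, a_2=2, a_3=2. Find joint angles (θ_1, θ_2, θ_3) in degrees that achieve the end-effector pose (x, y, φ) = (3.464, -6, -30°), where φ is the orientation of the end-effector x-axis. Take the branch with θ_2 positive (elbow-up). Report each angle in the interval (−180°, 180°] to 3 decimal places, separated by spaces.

wrist centre = target − a_3·(cos φ, sin φ) = (1.7319, -5.0000)
cos θ_2 = (27.9996−4²−2²)/(2·4·2) = 0.5000; θ_2 = 60.0015° (elbow-up)
β = atan2(-5.0000,1.7319) = -70.8944°; ψ = atan2(1.7321,5.0000) = 19.1070°
θ_1 = β − ψ = -90.0015°
θ_3 = φ − θ_1 − θ_2 = 0.0000° (wrapped to (-180°,180°])

-90.001 60.001 0.000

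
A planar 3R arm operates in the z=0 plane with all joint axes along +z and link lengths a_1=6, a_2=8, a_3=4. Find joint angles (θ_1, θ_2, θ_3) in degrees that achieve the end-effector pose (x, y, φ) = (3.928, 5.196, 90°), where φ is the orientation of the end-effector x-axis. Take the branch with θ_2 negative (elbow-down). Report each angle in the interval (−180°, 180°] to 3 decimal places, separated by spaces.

120.002 -150.002 120.000

wrist centre = target − a_3·(cos φ, sin φ) = (3.9280, 1.1960)
cos θ_2 = (16.8596−6²−8²)/(2·6·8) = -0.8660; θ_2 = -150.0023° (elbow-down)
β = atan2(1.1960,3.9280) = 16.9345°; ψ = atan2(-3.9997,-0.9284) = -103.0674°
θ_1 = β − ψ = 120.0019°
θ_3 = φ − θ_1 − θ_2 = 120.0004° (wrapped to (-180°,180°])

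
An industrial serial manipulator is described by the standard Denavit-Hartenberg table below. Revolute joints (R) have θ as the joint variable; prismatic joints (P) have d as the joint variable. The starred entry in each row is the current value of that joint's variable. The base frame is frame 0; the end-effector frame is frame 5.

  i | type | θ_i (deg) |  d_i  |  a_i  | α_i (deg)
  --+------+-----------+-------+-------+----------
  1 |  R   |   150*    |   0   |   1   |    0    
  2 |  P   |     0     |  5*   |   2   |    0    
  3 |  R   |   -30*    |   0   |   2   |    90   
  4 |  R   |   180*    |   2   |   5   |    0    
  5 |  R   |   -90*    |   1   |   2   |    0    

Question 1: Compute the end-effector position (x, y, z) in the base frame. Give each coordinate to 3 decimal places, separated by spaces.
1.500 0.402 7.000

after link 1: o_1 = (-0.8660, 0.5000, 0.0000)
after link 2: o_2 = (-2.5981, 1.5000, 5.0000)
after link 3: o_3 = (-3.5981, 3.2321, 5.0000)
after link 4: o_4 = (0.6340, -0.0981, 5.0000)
after link 5: o_5 = (1.5000, 0.4019, 7.0000)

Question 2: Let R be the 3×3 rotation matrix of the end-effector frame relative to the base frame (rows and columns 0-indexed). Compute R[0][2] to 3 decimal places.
0.866

End-effector z-axis (col 2 of R) = (0.8660,0.5000,0.0000)
R[0][2] = 0.8660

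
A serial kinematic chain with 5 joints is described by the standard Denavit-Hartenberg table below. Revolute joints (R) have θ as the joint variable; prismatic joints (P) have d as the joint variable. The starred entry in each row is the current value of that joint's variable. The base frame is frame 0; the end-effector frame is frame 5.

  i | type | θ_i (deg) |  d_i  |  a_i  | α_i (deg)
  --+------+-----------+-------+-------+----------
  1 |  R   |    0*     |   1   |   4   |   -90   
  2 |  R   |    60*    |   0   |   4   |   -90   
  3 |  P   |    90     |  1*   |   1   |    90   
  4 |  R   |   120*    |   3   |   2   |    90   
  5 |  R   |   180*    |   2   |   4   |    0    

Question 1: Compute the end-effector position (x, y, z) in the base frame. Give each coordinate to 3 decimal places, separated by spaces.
after link 1: o_1 = (4.0000, 0.0000, 1.0000)
after link 2: o_2 = (6.0000, 0.0000, -2.4641)
after link 3: o_3 = (5.1340, -1.0000, -2.9641)
after link 4: o_4 = (5.1340, 0.0000, -6.4282)
after link 5: o_5 = (7.2679, -3.7321, -5.1962)

7.268 -3.732 -5.196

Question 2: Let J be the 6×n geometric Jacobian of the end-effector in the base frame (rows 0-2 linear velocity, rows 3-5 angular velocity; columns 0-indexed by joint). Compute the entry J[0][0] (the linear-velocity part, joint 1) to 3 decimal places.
axis z_0 = ẑ; lever o_n−o_0 = (7.2679,-3.7321,-5.1962)
cross product → J_v[:, 0] = (3.7321,7.2679,-0.0000)
J_ω[:, 0] = z_0
entry J[0][0] = 3.7321

3.732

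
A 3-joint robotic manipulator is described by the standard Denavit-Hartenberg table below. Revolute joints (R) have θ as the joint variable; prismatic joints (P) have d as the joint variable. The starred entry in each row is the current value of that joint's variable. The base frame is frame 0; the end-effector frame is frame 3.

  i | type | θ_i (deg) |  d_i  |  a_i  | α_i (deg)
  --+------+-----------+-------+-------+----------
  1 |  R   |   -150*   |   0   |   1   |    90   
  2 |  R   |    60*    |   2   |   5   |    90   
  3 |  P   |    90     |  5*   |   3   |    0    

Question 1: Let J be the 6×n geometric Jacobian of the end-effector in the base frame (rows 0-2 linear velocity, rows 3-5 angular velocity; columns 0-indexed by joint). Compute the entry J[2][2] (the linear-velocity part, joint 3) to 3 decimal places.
-0.500

prismatic axis z_2 = (-0.7500,-0.4330,-0.5000)
J_v[:, 2] = z_2; J_ω[:, 2] = (0,0,0)
entry J[2][2] = -0.5000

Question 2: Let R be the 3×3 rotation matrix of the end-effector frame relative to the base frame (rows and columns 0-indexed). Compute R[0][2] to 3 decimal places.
End-effector z-axis (col 2 of R) = (-0.7500,-0.4330,-0.5000)
R[0][2] = -0.7500

-0.750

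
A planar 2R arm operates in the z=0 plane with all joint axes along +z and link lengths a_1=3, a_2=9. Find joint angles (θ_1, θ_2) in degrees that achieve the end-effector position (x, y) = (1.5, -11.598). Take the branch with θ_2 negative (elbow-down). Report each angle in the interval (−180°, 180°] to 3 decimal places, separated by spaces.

-59.997 -30.004

cos θ_2 = (136.7636−3²−9²)/(2·3·9) = 0.8660; θ_2 = -30.0038° (elbow-down)
β = atan2(-11.5980,1.5000) = -82.6307°; ψ = atan2(-4.5005,10.7939) = -22.6336°
θ_1 = β − ψ = -59.9971°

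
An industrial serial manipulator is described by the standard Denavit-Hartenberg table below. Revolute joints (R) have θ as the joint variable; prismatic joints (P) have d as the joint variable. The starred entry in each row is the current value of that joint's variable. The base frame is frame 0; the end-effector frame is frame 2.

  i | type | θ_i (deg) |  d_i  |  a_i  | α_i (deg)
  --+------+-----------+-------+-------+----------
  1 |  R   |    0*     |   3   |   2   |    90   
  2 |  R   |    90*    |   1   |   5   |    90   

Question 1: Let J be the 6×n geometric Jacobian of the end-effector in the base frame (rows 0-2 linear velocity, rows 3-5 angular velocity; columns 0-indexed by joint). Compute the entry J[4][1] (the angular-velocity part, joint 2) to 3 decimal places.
-1.000

axis z_1 = (0.0000,-1.0000,0.0000); lever o_n−o_1 = (0.0000,-1.0000,5.0000)
cross product → J_v[:, 1] = (-5.0000,0.0000,0.0000)
J_ω[:, 1] = z_1
entry J[4][1] = -1.0000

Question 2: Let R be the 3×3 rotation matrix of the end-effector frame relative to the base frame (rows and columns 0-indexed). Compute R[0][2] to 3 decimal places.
End-effector z-axis (col 2 of R) = (1.0000,-0.0000,-0.0000)
R[0][2] = 1.0000

1.000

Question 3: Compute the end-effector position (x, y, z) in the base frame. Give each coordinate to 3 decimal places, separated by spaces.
after link 1: o_1 = (2.0000, 0.0000, 3.0000)
after link 2: o_2 = (2.0000, -1.0000, 8.0000)

2.000 -1.000 8.000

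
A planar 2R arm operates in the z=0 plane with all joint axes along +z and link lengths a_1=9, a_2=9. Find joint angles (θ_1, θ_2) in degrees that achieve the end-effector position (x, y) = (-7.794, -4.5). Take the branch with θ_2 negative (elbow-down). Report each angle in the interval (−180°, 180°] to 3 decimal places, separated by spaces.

cos θ_2 = (80.9964−9²−9²)/(2·9·9) = -0.5000; θ_2 = -120.0015° (elbow-down)
β = atan2(-4.5000,-7.7940) = -149.9993°; ψ = atan2(-7.7941,4.4998) = -60.0007°
θ_1 = β − ψ = -89.9985°

-89.999 -120.001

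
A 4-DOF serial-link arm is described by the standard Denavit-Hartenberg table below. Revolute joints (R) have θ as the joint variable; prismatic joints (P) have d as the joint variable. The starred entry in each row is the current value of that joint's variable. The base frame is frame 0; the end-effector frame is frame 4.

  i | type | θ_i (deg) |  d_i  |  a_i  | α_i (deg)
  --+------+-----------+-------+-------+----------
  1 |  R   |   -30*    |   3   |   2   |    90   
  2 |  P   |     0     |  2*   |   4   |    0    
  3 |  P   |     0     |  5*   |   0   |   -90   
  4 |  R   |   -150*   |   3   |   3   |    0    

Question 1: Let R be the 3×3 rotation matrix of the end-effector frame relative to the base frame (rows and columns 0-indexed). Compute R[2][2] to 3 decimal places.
1.000

End-effector z-axis (col 2 of R) = (0.0000,0.0000,1.0000)
R[2][2] = 1.0000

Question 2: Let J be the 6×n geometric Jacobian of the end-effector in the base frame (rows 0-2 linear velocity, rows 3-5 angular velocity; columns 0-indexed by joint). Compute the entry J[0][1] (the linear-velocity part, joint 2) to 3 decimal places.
prismatic axis z_1 = (-0.5000,-0.8660,0.0000)
J_v[:, 1] = z_1; J_ω[:, 1] = (0,0,0)
entry J[0][1] = -0.5000

-0.500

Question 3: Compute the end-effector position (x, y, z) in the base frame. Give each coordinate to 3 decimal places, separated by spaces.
-1.304 -9.062 6.000

after link 1: o_1 = (1.7321, -1.0000, 3.0000)
after link 2: o_2 = (4.1962, -4.7321, 3.0000)
after link 3: o_3 = (1.6962, -9.0622, 3.0000)
after link 4: o_4 = (-1.3038, -9.0622, 6.0000)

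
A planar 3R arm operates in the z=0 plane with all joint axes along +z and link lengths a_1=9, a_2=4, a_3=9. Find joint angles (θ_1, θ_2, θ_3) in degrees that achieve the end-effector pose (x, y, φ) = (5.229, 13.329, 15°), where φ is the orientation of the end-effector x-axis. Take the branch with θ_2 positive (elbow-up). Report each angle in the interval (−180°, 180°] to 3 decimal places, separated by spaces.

90.000 60.006 -135.006

wrist centre = target − a_3·(cos φ, sin φ) = (-3.4643, 10.9996)
cos θ_2 = (132.9934−9²−4²)/(2·9·4) = 0.4999; θ_2 = 60.0060° (elbow-up)
β = atan2(10.9996,-3.4643) = 107.4818°; ψ = atan2(3.4643,10.9996) = 17.4817°
θ_1 = β − ψ = 90.0001°
θ_3 = φ − θ_1 − θ_2 = -135.0061° (wrapped to (-180°,180°])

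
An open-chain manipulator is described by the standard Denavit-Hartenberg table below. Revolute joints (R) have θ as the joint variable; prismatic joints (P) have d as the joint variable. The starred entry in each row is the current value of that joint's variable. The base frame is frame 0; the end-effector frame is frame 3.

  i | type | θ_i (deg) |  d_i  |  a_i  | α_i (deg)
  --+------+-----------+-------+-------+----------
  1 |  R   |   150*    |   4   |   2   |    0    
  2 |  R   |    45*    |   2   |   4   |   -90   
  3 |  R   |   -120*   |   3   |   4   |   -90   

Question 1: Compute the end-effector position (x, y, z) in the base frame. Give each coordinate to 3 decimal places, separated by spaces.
after link 1: o_1 = (-1.7321, 1.0000, 4.0000)
after link 2: o_2 = (-5.5958, -0.0353, 6.0000)
after link 3: o_3 = (-2.8874, -2.4154, 9.4641)

-2.887 -2.415 9.464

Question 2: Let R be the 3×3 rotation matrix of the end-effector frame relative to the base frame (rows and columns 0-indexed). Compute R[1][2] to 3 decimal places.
End-effector z-axis (col 2 of R) = (-0.8365,-0.2241,0.5000)
R[1][2] = -0.2241

-0.224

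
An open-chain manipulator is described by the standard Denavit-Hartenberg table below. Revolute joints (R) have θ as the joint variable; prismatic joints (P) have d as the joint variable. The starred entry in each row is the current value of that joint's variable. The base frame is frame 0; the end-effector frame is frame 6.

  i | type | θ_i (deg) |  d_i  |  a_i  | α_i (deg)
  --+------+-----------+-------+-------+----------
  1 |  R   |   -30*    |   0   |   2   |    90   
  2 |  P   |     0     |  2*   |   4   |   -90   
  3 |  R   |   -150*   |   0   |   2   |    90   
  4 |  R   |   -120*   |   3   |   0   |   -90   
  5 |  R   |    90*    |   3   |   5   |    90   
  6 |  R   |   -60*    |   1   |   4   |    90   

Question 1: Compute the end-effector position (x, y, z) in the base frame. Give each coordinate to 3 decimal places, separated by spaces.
3.098 -8.732 -0.634

after link 1: o_1 = (1.7321, -1.0000, 0.0000)
after link 2: o_2 = (4.1962, -4.7321, 0.0000)
after link 3: o_3 = (2.1962, -4.7321, 0.0000)
after link 4: o_4 = (2.1962, -1.7321, 0.0000)
after link 5: o_5 = (-0.4019, -6.7321, -1.5000)
after link 6: o_6 = (3.0981, -8.7321, -0.6340)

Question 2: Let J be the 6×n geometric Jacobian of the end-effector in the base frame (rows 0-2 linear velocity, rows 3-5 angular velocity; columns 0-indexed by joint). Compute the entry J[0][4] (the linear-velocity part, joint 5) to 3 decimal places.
axis z_4 = (-0.8660,0.0000,-0.5000); lever o_n−o_4 = (0.9019,-7.0000,-0.6340)
cross product → J_v[:, 4] = (-3.5000,-1.0000,6.0622)
J_ω[:, 4] = z_4
entry J[0][4] = -3.5000

-3.500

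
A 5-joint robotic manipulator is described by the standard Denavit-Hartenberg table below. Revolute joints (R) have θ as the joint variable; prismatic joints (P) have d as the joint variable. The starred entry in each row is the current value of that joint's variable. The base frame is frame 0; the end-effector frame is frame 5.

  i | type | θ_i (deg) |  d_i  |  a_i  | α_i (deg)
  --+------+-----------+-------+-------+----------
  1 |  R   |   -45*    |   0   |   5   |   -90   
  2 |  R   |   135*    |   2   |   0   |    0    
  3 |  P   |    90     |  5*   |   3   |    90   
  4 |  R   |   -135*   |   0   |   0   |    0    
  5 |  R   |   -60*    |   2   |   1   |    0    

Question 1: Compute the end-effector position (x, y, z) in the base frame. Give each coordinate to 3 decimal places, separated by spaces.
6.651 3.614 0.024

after link 1: o_1 = (3.5355, -3.5355, 0.0000)
after link 2: o_2 = (4.9497, -2.1213, 0.0000)
after link 3: o_3 = (6.9853, 2.9142, 2.1213)
after link 4: o_4 = (6.9853, 2.9142, 2.1213)
after link 5: o_5 = (6.6513, 3.6143, 0.0241)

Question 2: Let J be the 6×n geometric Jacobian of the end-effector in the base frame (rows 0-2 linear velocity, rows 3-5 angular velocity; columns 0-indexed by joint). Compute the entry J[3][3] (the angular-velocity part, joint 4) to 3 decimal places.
axis z_3 = (-0.5000,0.5000,-0.7071); lever o_n−o_3 = (-0.3340,0.7000,-2.0972)
cross product → J_v[:, 3] = (-0.5536,-0.8124,-0.1830)
J_ω[:, 3] = z_3
entry J[3][3] = -0.5000

-0.500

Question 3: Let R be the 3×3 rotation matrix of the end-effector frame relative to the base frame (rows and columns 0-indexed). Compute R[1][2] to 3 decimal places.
0.500

End-effector z-axis (col 2 of R) = (-0.5000,0.5000,-0.7071)
R[1][2] = 0.5000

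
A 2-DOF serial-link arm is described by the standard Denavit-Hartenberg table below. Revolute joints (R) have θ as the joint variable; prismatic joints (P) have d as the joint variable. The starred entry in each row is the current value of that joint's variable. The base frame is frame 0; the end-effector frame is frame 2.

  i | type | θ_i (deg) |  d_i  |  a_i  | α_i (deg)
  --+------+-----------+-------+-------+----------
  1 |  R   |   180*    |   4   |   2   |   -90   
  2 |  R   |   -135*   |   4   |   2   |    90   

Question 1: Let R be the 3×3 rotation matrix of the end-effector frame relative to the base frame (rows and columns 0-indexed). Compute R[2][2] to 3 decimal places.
-0.707

End-effector z-axis (col 2 of R) = (0.7071,-0.0000,-0.7071)
R[2][2] = -0.7071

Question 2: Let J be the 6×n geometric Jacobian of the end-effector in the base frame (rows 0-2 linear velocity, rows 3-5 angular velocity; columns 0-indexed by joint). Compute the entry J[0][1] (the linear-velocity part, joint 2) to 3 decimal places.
axis z_1 = (-0.0000,-1.0000,0.0000); lever o_n−o_1 = (1.4142,-4.0000,1.4142)
cross product → J_v[:, 1] = (-1.4142,0.0000,1.4142)
J_ω[:, 1] = z_1
entry J[0][1] = -1.4142

-1.414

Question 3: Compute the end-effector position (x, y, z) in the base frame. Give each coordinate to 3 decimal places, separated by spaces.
-0.586 -4.000 5.414

after link 1: o_1 = (-2.0000, 0.0000, 4.0000)
after link 2: o_2 = (-0.5858, -4.0000, 5.4142)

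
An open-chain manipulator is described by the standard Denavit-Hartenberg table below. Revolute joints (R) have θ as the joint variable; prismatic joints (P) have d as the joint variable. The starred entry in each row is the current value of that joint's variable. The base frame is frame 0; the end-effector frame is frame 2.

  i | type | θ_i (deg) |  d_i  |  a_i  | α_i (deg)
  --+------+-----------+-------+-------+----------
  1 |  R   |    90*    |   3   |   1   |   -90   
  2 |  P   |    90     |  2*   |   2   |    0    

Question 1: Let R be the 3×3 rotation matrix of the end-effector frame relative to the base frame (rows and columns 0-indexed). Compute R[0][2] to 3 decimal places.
End-effector z-axis (col 2 of R) = (-1.0000,0.0000,0.0000)
R[0][2] = -1.0000

-1.000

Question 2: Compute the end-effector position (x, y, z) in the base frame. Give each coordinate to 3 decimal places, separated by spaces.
after link 1: o_1 = (0.0000, 1.0000, 3.0000)
after link 2: o_2 = (-2.0000, 1.0000, 1.0000)

-2.000 1.000 1.000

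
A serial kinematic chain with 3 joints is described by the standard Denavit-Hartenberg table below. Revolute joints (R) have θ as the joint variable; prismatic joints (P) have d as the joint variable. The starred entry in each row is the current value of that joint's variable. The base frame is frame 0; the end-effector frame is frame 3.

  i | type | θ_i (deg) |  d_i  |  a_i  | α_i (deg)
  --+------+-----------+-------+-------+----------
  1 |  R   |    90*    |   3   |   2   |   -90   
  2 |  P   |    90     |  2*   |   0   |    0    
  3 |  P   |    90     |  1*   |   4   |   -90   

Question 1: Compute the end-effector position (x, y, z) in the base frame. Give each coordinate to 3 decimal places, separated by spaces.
-3.000 -2.000 3.000

after link 1: o_1 = (0.0000, 2.0000, 3.0000)
after link 2: o_2 = (-2.0000, 2.0000, 3.0000)
after link 3: o_3 = (-3.0000, -2.0000, 3.0000)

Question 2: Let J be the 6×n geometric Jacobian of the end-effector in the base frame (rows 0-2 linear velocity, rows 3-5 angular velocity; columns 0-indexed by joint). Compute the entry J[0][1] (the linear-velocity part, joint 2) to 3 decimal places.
prismatic axis z_1 = (-1.0000,0.0000,0.0000)
J_v[:, 1] = z_1; J_ω[:, 1] = (0,0,0)
entry J[0][1] = -1.0000

-1.000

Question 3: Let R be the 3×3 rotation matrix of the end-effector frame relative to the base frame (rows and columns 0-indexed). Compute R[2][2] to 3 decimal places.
End-effector z-axis (col 2 of R) = (-0.0000,-0.0000,1.0000)
R[2][2] = 1.0000

1.000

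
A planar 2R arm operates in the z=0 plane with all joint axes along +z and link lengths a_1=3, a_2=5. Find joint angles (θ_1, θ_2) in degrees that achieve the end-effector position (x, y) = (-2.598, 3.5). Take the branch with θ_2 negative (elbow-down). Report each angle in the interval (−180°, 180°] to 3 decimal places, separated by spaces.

cos θ_2 = (18.9996−3²−5²)/(2·3·5) = -0.5000; θ_2 = -120.0009° (elbow-down)
β = atan2(3.5000,-2.5980) = 126.5860°; ψ = atan2(-4.3301,0.4999) = -83.4140°
θ_1 = β − ψ = 210.0000°

-150.000 -120.001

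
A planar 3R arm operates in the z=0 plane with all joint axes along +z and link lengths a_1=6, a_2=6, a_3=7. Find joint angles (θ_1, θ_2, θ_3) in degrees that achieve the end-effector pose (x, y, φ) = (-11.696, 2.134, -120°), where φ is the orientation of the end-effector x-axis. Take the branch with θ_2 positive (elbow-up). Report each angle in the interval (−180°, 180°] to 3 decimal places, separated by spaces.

wrist centre = target − a_3·(cos φ, sin φ) = (-8.1960, 8.1962)
cos θ_2 = (134.3517−6²−6²)/(2·6·6) = 0.8660; θ_2 = 30.0033° (elbow-up)
β = atan2(8.1962,-8.1960) = 134.9994°; ψ = atan2(3.0003,11.1960) = 15.0017°
θ_1 = β − ψ = 119.9977°
θ_3 = φ − θ_1 − θ_2 = 89.9990° (wrapped to (-180°,180°])

119.998 30.003 89.999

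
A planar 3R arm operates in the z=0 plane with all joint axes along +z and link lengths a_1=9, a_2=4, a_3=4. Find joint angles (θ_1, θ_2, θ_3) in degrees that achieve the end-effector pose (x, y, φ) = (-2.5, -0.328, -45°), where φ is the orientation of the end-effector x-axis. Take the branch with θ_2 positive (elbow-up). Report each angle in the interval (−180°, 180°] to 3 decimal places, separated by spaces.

wrist centre = target − a_3·(cos φ, sin φ) = (-5.3284, 2.5004)
cos θ_2 = (34.6443−9²−4²)/(2·9·4) = -0.8661; θ_2 = 150.0030° (elbow-up)
β = atan2(2.5004,-5.3284) = 154.8611°; ψ = atan2(1.9998,5.5358) = 19.8624°
θ_1 = β − ψ = 134.9988°
θ_3 = φ − θ_1 − θ_2 = 29.9982° (wrapped to (-180°,180°])

134.999 150.003 29.998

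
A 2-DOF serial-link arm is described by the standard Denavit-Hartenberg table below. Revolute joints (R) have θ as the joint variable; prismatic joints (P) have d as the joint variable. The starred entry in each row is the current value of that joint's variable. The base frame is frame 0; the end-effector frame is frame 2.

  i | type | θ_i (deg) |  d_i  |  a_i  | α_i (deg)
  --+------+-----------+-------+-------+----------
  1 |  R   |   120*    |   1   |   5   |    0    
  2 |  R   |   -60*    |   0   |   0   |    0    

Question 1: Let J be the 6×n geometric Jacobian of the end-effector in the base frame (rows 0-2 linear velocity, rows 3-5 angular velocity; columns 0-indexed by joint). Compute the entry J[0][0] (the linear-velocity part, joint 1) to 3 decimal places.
-4.330

axis z_0 = ẑ; lever o_n−o_0 = (-2.5000,4.3301,1.0000)
cross product → J_v[:, 0] = (-4.3301,-2.5000,0.0000)
J_ω[:, 0] = z_0
entry J[0][0] = -4.3301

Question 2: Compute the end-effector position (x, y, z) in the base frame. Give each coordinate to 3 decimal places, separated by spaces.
after link 1: o_1 = (-2.5000, 4.3301, 1.0000)
after link 2: o_2 = (-2.5000, 4.3301, 1.0000)

-2.500 4.330 1.000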